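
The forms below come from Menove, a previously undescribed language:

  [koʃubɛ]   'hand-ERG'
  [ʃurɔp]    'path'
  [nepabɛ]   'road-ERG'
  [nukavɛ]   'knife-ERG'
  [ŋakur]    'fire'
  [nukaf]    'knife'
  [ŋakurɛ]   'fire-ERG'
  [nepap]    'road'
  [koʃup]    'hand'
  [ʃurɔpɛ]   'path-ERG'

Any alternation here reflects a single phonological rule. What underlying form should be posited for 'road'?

/nepab/

The root 'road' surfaces as [nepap] and [nepabɛ], with a stem-final [p] ~ [b] alternation.
The stem 'path' ([ʃurɔp], [ʃurɔpɛ]) shows [p] unchanged in both environments, so [p] cannot be basic with [b] derived before the ERG suffix.
Therefore /b/ is basic and [p] is derived by word-final obstruent devoicing (voiced obstruents become voiceless word-finally).
So 'road' = /nepab/.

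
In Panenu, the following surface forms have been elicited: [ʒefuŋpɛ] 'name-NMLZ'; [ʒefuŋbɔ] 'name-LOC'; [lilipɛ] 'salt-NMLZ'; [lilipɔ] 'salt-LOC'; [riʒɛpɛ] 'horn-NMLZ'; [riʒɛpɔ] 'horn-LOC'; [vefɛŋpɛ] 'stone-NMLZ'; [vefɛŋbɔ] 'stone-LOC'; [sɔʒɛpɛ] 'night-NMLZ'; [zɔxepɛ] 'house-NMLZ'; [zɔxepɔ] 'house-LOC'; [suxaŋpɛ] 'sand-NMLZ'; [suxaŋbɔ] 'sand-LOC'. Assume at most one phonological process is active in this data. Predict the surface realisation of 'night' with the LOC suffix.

The LOC morpheme has two allomorphs, [-bɔ] and [-pɔ].
By contrast the NMLZ suffix keeps its initial [p] throughout — that segment must be underlying.
The LOC suffix is therefore /-bɔ/ underlyingly, with post-vocalic devoicing: voiced stops become voiceless after a vowel.
After 'night', which ends in a vowel, the suffix surfaces as [-pɔ], giving [sɔʒɛpɔ].

[sɔʒɛpɔ]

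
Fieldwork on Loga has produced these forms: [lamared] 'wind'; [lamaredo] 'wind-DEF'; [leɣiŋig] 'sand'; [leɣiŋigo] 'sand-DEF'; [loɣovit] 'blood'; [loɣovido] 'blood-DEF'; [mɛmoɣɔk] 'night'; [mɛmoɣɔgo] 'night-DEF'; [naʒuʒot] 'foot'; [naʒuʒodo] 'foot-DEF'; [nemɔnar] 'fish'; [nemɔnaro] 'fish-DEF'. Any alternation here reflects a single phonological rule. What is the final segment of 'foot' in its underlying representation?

The root 'foot' surfaces as [naʒuʒot] and [naʒuʒodo], with a stem-final [t] ~ [d] alternation.
If /d/ were underlying and a rule turned it into [t] in isolation, 'wind' would also alternate; but it has [d] in both [lamared] and [lamaredo].
The alternation reflects intervocalic voicing: voiceless stops become voiced between vowels. /t/ is underlying.

/t/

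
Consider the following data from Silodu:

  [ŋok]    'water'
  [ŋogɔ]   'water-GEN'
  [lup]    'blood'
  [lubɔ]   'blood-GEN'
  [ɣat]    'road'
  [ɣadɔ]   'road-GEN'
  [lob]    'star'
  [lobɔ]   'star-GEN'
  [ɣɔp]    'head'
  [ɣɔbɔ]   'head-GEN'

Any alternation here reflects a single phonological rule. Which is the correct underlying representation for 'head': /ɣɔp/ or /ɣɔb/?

/ɣɔp/

The root 'head' surfaces as [ɣɔp] and [ɣɔbɔ], with a stem-final [p] ~ [b] alternation.
But 'star' keeps [b] in both environments ([lob], [lobɔ]), so there is no rule changing /b/ to [p] in isolation.
The underlying segment must be /p/; voiceless stops become voiced between vowels, yielding [b] there.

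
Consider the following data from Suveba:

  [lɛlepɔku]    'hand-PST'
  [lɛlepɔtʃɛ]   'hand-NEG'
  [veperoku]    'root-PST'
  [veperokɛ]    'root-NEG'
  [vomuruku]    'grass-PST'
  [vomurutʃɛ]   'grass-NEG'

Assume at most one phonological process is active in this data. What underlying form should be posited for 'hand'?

/lɛlepɔtʃ/

The stem for 'hand' ends in [k] in [lɛlepɔku] but [tʃ] in [lɛlepɔtʃɛ].
Compare 'root', with invariant [k] in [veperoku] and [veperokɛ]: an analysis with underlying /k/ and a rule producing [tʃ] before the NEG suffix would wrongly predict alternation here too.
The underlying segment must be /tʃ/; palato-alveolar /tʃ/ becomes [k] when no front vowel follows, yielding [k] there.
Hence 'hand' is /lɛlepɔtʃ/ underlyingly.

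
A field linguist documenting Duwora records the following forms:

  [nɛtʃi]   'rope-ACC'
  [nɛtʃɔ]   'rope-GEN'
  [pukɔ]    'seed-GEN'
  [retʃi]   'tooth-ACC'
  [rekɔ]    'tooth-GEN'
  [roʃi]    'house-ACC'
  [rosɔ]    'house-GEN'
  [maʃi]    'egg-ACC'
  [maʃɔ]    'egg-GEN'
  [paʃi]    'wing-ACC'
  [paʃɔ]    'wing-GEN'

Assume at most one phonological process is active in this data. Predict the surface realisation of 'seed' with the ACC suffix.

[putʃi]

'tooth' shows [tʃ] ~ [k] at the end of the stem ([retʃi] vs [rekɔ]).
The stem 'rope' ([nɛtʃi], [nɛtʃɔ]) shows [tʃ] unchanged in both environments, so [tʃ] cannot be basic with [k] derived before the GEN suffix.
So /k/ is underlying, and a rule of palatalization before a front vowel — /k/ and /s/ become palato-alveolar [tʃ] and [ʃ] before a front vowel — gives [tʃ].
The one attested form of 'seed', [pukɔ], shows underlying /puk/. Applying the same rule before a front vowel gives [putʃi].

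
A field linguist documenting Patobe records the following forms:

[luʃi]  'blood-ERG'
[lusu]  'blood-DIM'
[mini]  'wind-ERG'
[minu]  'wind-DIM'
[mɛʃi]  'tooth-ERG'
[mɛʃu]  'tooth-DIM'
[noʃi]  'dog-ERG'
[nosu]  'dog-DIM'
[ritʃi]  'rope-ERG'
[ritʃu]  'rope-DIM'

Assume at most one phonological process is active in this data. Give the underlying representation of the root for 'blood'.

In [luʃi] and [lusu] the final segment of 'blood' alternates: [ʃ] ~ [s].
But 'tooth' keeps [ʃ] in both environments ([mɛʃi], [mɛʃu]), so there is no rule changing /ʃ/ to [s] before the DIM suffix.
The underlying segment must be /s/; /s/ becomes palato-alveolar [ʃ] before a front vowel, yielding [ʃ] there.

/lus/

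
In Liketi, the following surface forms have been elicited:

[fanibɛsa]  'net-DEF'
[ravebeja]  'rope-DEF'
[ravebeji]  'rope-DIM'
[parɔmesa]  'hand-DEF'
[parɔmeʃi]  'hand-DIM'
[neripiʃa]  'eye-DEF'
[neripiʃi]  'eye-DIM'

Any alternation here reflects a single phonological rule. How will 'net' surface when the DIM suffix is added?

The root 'hand' surfaces as [parɔmesa] and [parɔmeʃi], with a stem-final [s] ~ [ʃ] alternation.
The stem 'eye' ([neripiʃa], [neripiʃi]) shows [ʃ] unchanged in both environments, so [ʃ] cannot be basic with [s] derived before the DEF suffix.
The alternation reflects palatalization before a front vowel: /s/ becomes palato-alveolar [ʃ] before a front vowel. /s/ is underlying.
The one attested form of 'net', [fanibɛsa], shows underlying /fanibɛs/. Applying the same rule before a front vowel gives [fanibɛʃi].

[fanibɛʃi]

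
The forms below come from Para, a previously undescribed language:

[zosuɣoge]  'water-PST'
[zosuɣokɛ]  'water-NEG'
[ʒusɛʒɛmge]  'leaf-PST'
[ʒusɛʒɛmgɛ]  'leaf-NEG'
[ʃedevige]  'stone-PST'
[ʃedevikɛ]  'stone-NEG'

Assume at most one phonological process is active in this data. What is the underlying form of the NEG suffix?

The NEG morpheme has two allomorphs, [-gɛ] and [-kɛ].
By contrast the PST suffix keeps its initial [g] throughout — that segment must be underlying.
So the underlying form is /-kɛ/, and voiceless stops become voiced after a nasal.

/-kɛ/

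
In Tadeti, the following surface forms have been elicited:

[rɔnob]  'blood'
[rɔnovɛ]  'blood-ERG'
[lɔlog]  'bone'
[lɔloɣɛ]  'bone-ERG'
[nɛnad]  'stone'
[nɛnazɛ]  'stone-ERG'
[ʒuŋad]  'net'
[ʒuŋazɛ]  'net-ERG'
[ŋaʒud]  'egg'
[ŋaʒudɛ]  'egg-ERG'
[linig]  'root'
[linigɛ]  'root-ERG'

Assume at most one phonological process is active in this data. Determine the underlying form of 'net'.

/ʒuŋaz/

The root 'net' surfaces as [ʒuŋad] and [ʒuŋazɛ], with a stem-final [d] ~ [z] alternation.
If /d/ were underlying and a rule turned it into [z] before the ERG suffix, 'egg' would also alternate; but it has [d] in both [ŋaʒud] and [ŋaʒudɛ].
So /z/ is underlying, and a rule of word-final hardening — voiced fricatives become stops word-finally — gives [d].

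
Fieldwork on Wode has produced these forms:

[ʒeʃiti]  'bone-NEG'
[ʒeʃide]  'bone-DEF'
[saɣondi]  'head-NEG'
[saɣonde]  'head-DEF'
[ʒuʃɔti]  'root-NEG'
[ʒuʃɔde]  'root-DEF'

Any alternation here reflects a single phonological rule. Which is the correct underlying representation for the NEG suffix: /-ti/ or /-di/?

The NEG morpheme has two allomorphs, [-di] and [-ti].
By contrast the DEF suffix keeps its initial [d] throughout — that segment must be underlying.
So the underlying form is /-ti/, and voiceless stops become voiced after a nasal.

/-ti/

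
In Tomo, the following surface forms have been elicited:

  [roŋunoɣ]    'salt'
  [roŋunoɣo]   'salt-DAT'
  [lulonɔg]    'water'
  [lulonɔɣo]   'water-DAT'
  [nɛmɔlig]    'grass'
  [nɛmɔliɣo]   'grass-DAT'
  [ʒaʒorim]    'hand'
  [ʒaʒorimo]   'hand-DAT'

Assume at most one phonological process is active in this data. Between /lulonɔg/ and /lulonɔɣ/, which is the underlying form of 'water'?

/lulonɔg/

The root 'water' surfaces as [lulonɔg] and [lulonɔɣo], with a stem-final [g] ~ [ɣ] alternation.
But 'salt' keeps [ɣ] in both environments ([roŋunoɣ], [roŋunoɣo]), so there is no rule changing /ɣ/ to [g] in isolation.
Therefore /g/ is basic and [ɣ] is derived by intervocalic spirantization (voiced stops become fricatives between vowels).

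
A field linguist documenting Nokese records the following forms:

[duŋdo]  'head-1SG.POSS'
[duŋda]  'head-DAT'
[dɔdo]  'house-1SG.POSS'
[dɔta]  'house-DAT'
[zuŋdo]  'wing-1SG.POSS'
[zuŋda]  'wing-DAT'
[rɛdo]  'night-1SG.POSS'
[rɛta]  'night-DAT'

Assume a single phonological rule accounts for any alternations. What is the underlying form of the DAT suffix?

/-ta/

The DAT morpheme has two allomorphs, [-da] and [-ta].
By contrast the 1SG.POSS suffix keeps its initial [d] throughout — that segment must be underlying.
The DAT suffix is therefore /-ta/ underlyingly, with post-nasal voicing: voiceless stops become voiced after a nasal.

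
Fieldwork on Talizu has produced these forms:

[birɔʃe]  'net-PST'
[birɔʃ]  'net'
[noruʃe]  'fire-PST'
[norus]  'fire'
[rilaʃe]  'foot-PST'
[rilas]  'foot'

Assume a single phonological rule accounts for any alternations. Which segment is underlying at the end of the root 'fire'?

The root 'fire' surfaces as [noruʃe] and [norus], with a stem-final [ʃ] ~ [s] alternation.
If /ʃ/ were underlying and a rule turned it into [s] in isolation, 'net' would also alternate; but it has [ʃ] in both [birɔʃe] and [birɔʃ].
Therefore /s/ is basic and [ʃ] is derived by palatalization before a front vowel (/s/ becomes palato-alveolar [ʃ] before a front vowel).

/s/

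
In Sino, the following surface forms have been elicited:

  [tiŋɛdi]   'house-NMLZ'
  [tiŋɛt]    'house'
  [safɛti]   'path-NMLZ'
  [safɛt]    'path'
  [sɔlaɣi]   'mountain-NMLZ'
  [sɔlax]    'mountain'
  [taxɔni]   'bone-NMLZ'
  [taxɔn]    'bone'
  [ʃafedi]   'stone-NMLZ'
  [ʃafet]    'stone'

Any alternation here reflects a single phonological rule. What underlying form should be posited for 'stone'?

/ʃafed/

The root 'stone' surfaces as [ʃafedi] and [ʃafet], with a stem-final [d] ~ [t] alternation.
Compare 'path', with invariant [t] in [safɛti] and [safɛt]: an analysis with underlying /t/ and a rule producing [d] before the NMLZ suffix would wrongly predict alternation here too.
The alternation reflects word-final obstruent devoicing: voiced obstruents become voiceless word-finally. /d/ is underlying.
The underlying form of 'stone' is therefore /ʃafed/.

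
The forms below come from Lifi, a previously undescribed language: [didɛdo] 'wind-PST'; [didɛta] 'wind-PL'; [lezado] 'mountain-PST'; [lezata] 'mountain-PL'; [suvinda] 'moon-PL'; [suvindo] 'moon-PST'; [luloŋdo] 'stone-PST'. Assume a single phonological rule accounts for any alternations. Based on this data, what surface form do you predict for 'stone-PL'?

[luloŋda]

The PL suffix surfaces as [-da] and [-ta], depending on the final segment of the stem.
By contrast the PST suffix keeps its initial [d] throughout — that segment must be underlying.
So the underlying form is /-ta/, and voiceless stops become voiced after a nasal.
After 'stone', which ends in a nasal, the suffix surfaces as [-da], giving [luloŋda].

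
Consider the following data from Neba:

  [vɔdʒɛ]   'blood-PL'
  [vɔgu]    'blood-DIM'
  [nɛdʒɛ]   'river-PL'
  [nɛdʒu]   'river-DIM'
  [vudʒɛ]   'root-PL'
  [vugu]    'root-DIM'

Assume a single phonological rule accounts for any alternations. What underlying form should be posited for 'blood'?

/vɔg/

The stem for 'blood' ends in [dʒ] in [vɔdʒɛ] but [g] in [vɔgu].
The stem 'river' ([nɛdʒɛ], [nɛdʒu]) shows [dʒ] unchanged in both environments, so [dʒ] cannot be basic with [g] derived before the DIM suffix.
The alternation reflects palatalization before a front vowel: /g/ becomes palato-alveolar [dʒ] before a front vowel. /g/ is underlying.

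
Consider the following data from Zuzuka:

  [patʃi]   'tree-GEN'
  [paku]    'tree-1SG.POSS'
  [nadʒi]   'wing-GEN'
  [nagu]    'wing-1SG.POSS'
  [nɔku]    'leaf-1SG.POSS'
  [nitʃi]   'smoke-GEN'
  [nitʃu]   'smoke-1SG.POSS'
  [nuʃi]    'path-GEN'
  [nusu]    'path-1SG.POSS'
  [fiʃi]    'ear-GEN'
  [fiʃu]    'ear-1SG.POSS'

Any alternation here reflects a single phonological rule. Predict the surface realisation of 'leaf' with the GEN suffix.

[nɔtʃi]

In [patʃi] and [paku] the final segment of 'tree' alternates: [tʃ] ~ [k].
If /tʃ/ were underlying and a rule turned it into [k] before the 1SG.POSS suffix, 'smoke' would also alternate; but it has [tʃ] in both [nitʃi] and [nitʃu].
Therefore /k/ is basic and [tʃ] is derived by palatalization before a front vowel (/k/, /g/ and /s/ become palato-alveolar [tʃ], [dʒ] and [ʃ] before a front vowel).
The one attested form of 'leaf', [nɔku], shows underlying /nɔk/. Applying the same rule before a front vowel gives [nɔtʃi].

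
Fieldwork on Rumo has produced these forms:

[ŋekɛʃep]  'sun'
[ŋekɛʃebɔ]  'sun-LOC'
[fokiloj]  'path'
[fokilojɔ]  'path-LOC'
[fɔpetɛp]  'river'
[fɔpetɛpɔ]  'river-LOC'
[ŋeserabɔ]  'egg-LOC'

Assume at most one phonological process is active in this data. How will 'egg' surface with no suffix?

In [ŋekɛʃep] and [ŋekɛʃebɔ] the final segment of 'sun' alternates: [p] ~ [b].
Compare 'river', with invariant [p] in [fɔpetɛp] and [fɔpetɛpɔ]: an analysis with underlying /p/ and a rule producing [b] before the LOC suffix would wrongly predict alternation here too.
The alternation reflects word-final obstruent devoicing: voiced obstruents become voiceless word-finally. /b/ is underlying.
From [ŋeserabɔ] the stem 'egg' is /ŋeserab/; word-finally this yields [ŋeserap].

[ŋeserap]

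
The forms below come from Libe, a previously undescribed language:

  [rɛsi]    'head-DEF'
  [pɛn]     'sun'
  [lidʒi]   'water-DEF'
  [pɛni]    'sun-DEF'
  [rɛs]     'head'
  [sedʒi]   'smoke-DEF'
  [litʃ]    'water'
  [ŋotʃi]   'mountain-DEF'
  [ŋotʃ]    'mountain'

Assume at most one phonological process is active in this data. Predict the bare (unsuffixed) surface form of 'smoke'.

[setʃ]

The stem for 'water' ends in [tʃ] in [litʃ] but [dʒ] in [lidʒi].
But 'mountain' keeps [tʃ] in both environments ([ŋotʃ], [ŋotʃi]), so there is no rule changing /tʃ/ to [dʒ] before the DEF suffix.
Therefore /dʒ/ is basic and [tʃ] is derived by word-final obstruent devoicing (voiced obstruents become voiceless word-finally).
From [sedʒi] the stem 'smoke' is /sedʒ/; word-finally this yields [setʃ].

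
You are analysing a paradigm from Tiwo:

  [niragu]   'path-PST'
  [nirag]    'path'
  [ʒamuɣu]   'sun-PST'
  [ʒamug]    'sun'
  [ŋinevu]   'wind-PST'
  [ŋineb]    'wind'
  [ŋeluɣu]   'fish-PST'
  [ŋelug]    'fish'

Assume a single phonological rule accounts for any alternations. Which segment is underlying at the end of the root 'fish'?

The root 'fish' surfaces as [ŋeluɣu] and [ŋelug], with a stem-final [ɣ] ~ [g] alternation.
The stem 'path' ([niragu], [nirag]) shows [g] unchanged in both environments, so [g] cannot be basic with [ɣ] derived before the PST suffix.
The alternation reflects word-final hardening: voiced fricatives become stops word-finally. /ɣ/ is underlying.

/ɣ/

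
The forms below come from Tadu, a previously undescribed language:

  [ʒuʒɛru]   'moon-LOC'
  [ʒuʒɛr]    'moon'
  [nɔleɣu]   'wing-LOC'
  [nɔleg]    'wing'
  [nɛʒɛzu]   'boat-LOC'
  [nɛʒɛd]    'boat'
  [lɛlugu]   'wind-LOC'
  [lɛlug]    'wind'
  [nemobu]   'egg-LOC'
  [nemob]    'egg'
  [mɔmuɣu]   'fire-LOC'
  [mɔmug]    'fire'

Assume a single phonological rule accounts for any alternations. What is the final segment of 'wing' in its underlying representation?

/ɣ/

'wing' shows [ɣ] ~ [g] at the end of the stem ([nɔleɣu] vs [nɔleg]).
If /g/ were underlying and a rule turned it into [ɣ] before the LOC suffix, 'wind' would also alternate; but it has [g] in both [lɛlugu] and [lɛlug].
Therefore /ɣ/ is basic and [g] is derived by word-final hardening (voiced fricatives become stops word-finally).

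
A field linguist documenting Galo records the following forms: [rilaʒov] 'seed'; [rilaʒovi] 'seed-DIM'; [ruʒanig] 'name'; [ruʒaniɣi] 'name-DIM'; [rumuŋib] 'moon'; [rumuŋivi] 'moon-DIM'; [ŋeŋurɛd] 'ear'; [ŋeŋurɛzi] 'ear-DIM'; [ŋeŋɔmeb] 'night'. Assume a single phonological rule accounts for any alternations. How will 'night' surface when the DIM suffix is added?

In [rumuŋib] and [rumuŋivi] the final segment of 'moon' alternates: [b] ~ [v].
The stem 'seed' ([rilaʒov], [rilaʒovi]) shows [v] unchanged in both environments, so [v] cannot be basic with [b] derived in isolation.
So /b/ is underlying, and a rule of intervocalic spirantization — voiced stops become fricatives between vowels — gives [v].
From [ŋeŋɔmeb] the stem 'night' is /ŋeŋɔmeb/; between vowels this yields [ŋeŋɔmevi].

[ŋeŋɔmevi]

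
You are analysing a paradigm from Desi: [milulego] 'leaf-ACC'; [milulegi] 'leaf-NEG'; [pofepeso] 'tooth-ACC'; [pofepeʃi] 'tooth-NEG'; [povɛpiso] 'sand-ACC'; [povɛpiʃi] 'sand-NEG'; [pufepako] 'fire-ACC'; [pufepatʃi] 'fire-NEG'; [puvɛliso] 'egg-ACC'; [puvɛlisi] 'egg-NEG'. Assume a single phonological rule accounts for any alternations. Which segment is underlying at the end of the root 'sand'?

/ʃ/

The root 'sand' surfaces as [povɛpiso] and [povɛpiʃi], with a stem-final [s] ~ [ʃ] alternation.
If /s/ were underlying and a rule turned it into [ʃ] before the NEG suffix, 'egg' would also alternate; but it has [s] in both [puvɛliso] and [puvɛlisi].
Therefore /ʃ/ is basic and [s] is derived by depalatalization (palato-alveolar /tʃ/ and /ʃ/ become [k] and [s] when no front vowel follows).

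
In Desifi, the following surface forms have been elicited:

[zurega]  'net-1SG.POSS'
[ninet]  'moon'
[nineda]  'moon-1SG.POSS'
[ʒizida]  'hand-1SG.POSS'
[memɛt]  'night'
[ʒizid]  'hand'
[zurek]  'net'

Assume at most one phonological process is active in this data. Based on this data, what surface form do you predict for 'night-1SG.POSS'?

[memɛda]

In [ninet] and [nineda] the final segment of 'moon' alternates: [t] ~ [d].
The stem 'hand' ([ʒizid], [ʒizida]) shows [d] unchanged in both environments, so [d] cannot be basic with [t] derived in isolation.
The alternation reflects intervocalic voicing: voiceless stops become voiced between vowels. /t/ is underlying.
The one attested form of 'night', [memɛt], shows underlying /memɛt/. Applying the same rule between vowels gives [memɛda].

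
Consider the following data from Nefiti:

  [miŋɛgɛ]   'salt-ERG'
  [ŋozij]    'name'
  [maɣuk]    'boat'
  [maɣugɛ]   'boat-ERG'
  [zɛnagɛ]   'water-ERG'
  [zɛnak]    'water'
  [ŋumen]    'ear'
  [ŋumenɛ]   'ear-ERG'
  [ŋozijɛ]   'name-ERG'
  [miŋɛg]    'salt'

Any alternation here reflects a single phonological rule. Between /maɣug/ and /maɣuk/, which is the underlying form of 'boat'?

In [maɣuk] and [maɣugɛ] the final segment of 'boat' alternates: [k] ~ [g].
If /g/ were underlying and a rule turned it into [k] in isolation, 'salt' would also alternate; but it has [g] in both [miŋɛg] and [miŋɛgɛ].
Therefore /k/ is basic and [g] is derived by intervocalic voicing (voiceless stops become voiced between vowels).

/maɣuk/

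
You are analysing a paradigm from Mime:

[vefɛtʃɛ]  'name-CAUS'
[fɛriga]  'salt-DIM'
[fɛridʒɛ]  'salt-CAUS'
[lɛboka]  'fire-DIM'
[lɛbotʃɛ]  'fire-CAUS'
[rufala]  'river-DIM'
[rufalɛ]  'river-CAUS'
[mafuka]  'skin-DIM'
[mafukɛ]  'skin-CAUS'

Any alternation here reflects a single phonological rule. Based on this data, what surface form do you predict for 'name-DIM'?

In [lɛboka] and [lɛbotʃɛ] the final segment of 'fire' alternates: [k] ~ [tʃ].
But 'skin' keeps [k] in both environments ([mafuka], [mafukɛ]), so there is no rule changing /k/ to [tʃ] before the CAUS suffix.
The underlying segment must be /tʃ/; palato-alveolar /tʃ/ and /dʒ/ become [k] and [g] when no front vowel follows, yielding [k] there.
The one attested form of 'name', [vefɛtʃɛ], shows underlying /vefɛtʃ/. Applying the same rule when no front vowel follows gives [vefɛka].

[vefɛka]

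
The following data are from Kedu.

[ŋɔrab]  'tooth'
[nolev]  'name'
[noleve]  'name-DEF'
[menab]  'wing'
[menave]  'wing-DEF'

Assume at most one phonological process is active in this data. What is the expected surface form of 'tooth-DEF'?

The stem for 'wing' ends in [b] in [menab] but [v] in [menave].
Compare 'name', with invariant [v] in [nolev] and [noleve]: an analysis with underlying /v/ and a rule producing [b] in isolation would wrongly predict alternation here too.
So /b/ is underlying, and a rule of intervocalic spirantization — voiced stops become fricatives between vowels — gives [v].
From [ŋɔrab] the stem 'tooth' is /ŋɔrab/; between vowels this yields [ŋɔrave].

[ŋɔrave]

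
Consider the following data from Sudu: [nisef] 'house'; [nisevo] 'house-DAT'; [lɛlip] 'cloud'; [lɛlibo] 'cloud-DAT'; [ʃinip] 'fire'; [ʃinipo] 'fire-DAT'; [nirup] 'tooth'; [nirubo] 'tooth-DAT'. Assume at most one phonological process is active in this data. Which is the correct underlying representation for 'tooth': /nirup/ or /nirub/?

/nirub/

'tooth' shows [p] ~ [b] at the end of the stem ([nirup] vs [nirubo]).
If /p/ were underlying and a rule turned it into [b] before the DAT suffix, 'fire' would also alternate; but it has [p] in both [ʃinip] and [ʃinipo].
The alternation reflects word-final obstruent devoicing: voiced obstruents become voiceless word-finally. /b/ is underlying.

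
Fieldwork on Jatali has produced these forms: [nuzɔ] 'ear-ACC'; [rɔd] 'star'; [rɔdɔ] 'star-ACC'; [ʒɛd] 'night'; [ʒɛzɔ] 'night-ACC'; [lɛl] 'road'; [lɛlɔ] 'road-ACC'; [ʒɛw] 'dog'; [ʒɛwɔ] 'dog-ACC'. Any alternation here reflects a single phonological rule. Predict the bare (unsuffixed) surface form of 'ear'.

[nud]

The root 'night' surfaces as [ʒɛd] and [ʒɛzɔ], with a stem-final [d] ~ [z] alternation.
The stem 'star' ([rɔd], [rɔdɔ]) shows [d] unchanged in both environments, so [d] cannot be basic with [z] derived before the ACC suffix.
The alternation reflects word-final hardening: voiced fricatives become stops word-finally. /z/ is underlying.
The one attested form of 'ear', [nuzɔ], shows underlying /nuz/. Applying the same rule word-finally gives [nud].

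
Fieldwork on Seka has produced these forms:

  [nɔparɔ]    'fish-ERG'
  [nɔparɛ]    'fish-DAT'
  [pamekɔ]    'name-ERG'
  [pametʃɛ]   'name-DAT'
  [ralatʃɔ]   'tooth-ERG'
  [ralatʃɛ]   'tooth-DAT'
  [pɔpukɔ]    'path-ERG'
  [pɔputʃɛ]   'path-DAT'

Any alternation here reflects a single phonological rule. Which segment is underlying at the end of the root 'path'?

The root 'path' surfaces as [pɔpukɔ] and [pɔputʃɛ], with a stem-final [k] ~ [tʃ] alternation.
But 'tooth' keeps [tʃ] in both environments ([ralatʃɔ], [ralatʃɛ]), so there is no rule changing /tʃ/ to [k] before the ERG suffix.
Therefore /k/ is basic and [tʃ] is derived by palatalization before a front vowel (/k/ becomes palato-alveolar [tʃ] before a front vowel).

/k/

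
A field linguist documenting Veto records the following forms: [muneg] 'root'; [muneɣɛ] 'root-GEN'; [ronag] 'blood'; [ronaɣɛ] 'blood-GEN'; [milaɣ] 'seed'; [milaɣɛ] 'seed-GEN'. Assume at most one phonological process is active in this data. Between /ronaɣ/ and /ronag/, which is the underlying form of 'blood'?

In [ronag] and [ronaɣɛ] the final segment of 'blood' alternates: [g] ~ [ɣ].
If /ɣ/ were underlying and a rule turned it into [g] in isolation, 'seed' would also alternate; but it has [ɣ] in both [milaɣ] and [milaɣɛ].
The underlying segment must be /g/; voiced stops become fricatives between vowels, yielding [ɣ] there.

/ronag/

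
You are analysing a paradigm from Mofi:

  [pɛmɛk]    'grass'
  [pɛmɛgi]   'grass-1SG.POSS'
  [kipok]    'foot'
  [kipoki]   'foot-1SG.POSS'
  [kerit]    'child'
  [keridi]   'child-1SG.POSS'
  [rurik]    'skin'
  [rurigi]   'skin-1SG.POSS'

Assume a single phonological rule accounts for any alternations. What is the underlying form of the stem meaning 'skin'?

/rurig/

The root 'skin' surfaces as [rurik] and [rurigi], with a stem-final [k] ~ [g] alternation.
Compare 'foot', with invariant [k] in [kipok] and [kipoki]: an analysis with underlying /k/ and a rule producing [g] before the 1SG.POSS suffix would wrongly predict alternation here too.
The alternation reflects word-final obstruent devoicing: voiced obstruents become voiceless word-finally. /g/ is underlying.
Hence 'skin' is /rurig/ underlyingly.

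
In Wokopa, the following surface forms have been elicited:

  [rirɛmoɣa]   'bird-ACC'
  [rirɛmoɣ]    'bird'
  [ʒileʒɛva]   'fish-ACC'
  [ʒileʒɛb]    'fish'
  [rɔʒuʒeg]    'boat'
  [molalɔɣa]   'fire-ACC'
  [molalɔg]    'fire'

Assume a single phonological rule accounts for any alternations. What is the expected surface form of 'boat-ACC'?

The stem for 'fire' ends in [ɣ] in [molalɔɣa] but [g] in [molalɔg].
But 'bird' keeps [ɣ] in both environments ([rirɛmoɣa], [rirɛmoɣ]), so there is no rule changing /ɣ/ to [g] in isolation.
Therefore /g/ is basic and [ɣ] is derived by intervocalic spirantization (voiced stops become fricatives between vowels).
From [rɔʒuʒeg] the stem 'boat' is /rɔʒuʒeg/; between vowels this yields [rɔʒuʒeɣa].

[rɔʒuʒeɣa]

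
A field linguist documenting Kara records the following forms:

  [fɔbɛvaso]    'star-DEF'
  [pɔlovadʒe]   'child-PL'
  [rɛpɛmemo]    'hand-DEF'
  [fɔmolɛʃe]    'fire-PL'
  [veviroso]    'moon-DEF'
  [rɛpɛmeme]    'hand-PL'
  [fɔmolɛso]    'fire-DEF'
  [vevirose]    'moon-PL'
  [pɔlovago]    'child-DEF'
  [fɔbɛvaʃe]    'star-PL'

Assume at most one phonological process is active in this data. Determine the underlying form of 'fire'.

/fɔmolɛʃ/

The stem for 'fire' ends in [ʃ] in [fɔmolɛʃe] but [s] in [fɔmolɛso].
If /s/ were underlying and a rule turned it into [ʃ] before the PL suffix, 'moon' would also alternate; but it has [s] in both [vevirose] and [veviroso].
Therefore /ʃ/ is basic and [s] is derived by depalatalization (palato-alveolar /dʒ/ and /ʃ/ become [g] and [s] when no front vowel follows).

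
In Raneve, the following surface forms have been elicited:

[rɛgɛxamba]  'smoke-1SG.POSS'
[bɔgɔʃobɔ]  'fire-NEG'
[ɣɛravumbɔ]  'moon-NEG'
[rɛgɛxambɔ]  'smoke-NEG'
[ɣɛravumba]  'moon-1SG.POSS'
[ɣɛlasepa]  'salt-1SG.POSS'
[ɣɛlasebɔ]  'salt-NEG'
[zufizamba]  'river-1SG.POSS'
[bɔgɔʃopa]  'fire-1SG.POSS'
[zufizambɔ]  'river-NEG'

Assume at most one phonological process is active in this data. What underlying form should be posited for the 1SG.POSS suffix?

The 1SG.POSS suffix surfaces as [-ba] and [-pa], depending on the final segment of the stem.
By contrast the NEG suffix keeps its initial [b] throughout — that segment must be underlying.
So the underlying form is /-pa/, and voiceless stops become voiced after a nasal.

/-pa/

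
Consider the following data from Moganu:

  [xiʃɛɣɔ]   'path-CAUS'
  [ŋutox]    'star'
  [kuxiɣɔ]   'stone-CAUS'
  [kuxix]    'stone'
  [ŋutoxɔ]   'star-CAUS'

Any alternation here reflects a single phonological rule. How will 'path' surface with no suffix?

The root 'stone' surfaces as [kuxiɣɔ] and [kuxix], with a stem-final [ɣ] ~ [x] alternation.
But 'star' keeps [x] in both environments ([ŋutoxɔ], [ŋutox]), so there is no rule changing /x/ to [ɣ] before the CAUS suffix.
So /ɣ/ is underlying, and a rule of word-final obstruent devoicing — voiced obstruents become voiceless word-finally — gives [x].
From [xiʃɛɣɔ] the stem 'path' is /xiʃɛɣ/; word-finally this yields [xiʃɛx].

[xiʃɛx]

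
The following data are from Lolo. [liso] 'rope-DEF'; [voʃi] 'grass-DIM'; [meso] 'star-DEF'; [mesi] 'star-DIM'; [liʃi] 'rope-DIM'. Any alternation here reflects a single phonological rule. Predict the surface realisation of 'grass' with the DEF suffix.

[voso]

'rope' shows [ʃ] ~ [s] at the end of the stem ([liʃi] vs [liso]).
But 'star' keeps [s] in both environments ([mesi], [meso]), so there is no rule changing /s/ to [ʃ] before the DIM suffix.
Therefore /ʃ/ is basic and [s] is derived by depalatalization (palato-alveolar /ʃ/ becomes [s] when no front vowel follows).
From [voʃi] the stem 'grass' is /voʃ/; when no front vowel follows this yields [voso].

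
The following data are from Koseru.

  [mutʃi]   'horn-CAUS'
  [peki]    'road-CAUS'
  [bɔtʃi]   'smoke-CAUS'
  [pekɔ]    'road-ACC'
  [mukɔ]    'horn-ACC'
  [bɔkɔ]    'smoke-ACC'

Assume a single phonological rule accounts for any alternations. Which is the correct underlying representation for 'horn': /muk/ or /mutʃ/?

/mutʃ/

In [mukɔ] and [mutʃi] the final segment of 'horn' alternates: [k] ~ [tʃ].
Compare 'road', with invariant [k] in [pekɔ] and [peki]: an analysis with underlying /k/ and a rule producing [tʃ] before the CAUS suffix would wrongly predict alternation here too.
Therefore /tʃ/ is basic and [k] is derived by depalatalization (palato-alveolar /tʃ/ becomes [k] when no front vowel follows).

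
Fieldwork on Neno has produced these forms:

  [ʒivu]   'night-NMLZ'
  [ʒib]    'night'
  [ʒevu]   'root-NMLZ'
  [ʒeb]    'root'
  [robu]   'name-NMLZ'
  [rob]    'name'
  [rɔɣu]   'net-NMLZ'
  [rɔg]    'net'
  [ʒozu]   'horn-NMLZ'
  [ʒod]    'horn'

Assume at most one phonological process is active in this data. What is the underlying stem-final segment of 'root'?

In [ʒevu] and [ʒeb] the final segment of 'root' alternates: [v] ~ [b].
Compare 'name', with invariant [b] in [robu] and [rob]: an analysis with underlying /b/ and a rule producing [v] before the NMLZ suffix would wrongly predict alternation here too.
So /v/ is underlying, and a rule of word-final hardening — voiced fricatives become stops word-finally — gives [b].

/v/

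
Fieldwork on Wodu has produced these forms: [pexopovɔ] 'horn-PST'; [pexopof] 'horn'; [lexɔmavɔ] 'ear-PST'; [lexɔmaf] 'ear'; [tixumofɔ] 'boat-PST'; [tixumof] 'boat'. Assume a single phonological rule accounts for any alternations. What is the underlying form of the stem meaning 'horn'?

In [pexopovɔ] and [pexopof] the final segment of 'horn' alternates: [v] ~ [f].
If /f/ were underlying and a rule turned it into [v] before the PST suffix, 'boat' would also alternate; but it has [f] in both [tixumofɔ] and [tixumof].
The underlying segment must be /v/; voiced obstruents become voiceless word-finally, yielding [f] there.

/pexopov/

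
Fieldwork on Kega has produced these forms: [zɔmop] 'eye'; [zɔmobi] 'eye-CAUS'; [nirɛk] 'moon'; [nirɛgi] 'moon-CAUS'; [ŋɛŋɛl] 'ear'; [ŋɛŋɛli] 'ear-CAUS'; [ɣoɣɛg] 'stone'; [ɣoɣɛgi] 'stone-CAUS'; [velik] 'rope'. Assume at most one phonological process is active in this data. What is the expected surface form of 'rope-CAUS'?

[veligi]

The root 'moon' surfaces as [nirɛk] and [nirɛgi], with a stem-final [k] ~ [g] alternation.
If /g/ were underlying and a rule turned it into [k] in isolation, 'stone' would also alternate; but it has [g] in both [ɣoɣɛg] and [ɣoɣɛgi].
So /k/ is underlying, and a rule of intervocalic voicing — voiceless stops become voiced between vowels — gives [g].
From [velik] the stem 'rope' is /velik/; between vowels this yields [veligi].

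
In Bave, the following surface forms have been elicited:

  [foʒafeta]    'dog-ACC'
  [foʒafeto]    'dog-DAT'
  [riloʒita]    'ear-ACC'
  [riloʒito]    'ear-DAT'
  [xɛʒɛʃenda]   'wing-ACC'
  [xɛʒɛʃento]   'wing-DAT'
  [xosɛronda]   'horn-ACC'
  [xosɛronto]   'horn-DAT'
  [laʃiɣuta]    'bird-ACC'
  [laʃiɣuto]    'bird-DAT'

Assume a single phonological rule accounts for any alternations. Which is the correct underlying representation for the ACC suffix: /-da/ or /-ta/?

The ACC morpheme has two allomorphs, [-da] and [-ta].
By contrast the DAT suffix keeps its initial [t] throughout — that segment must be underlying.
So the underlying form is /-da/, and voiced stops become voiceless after a vowel.

/-da/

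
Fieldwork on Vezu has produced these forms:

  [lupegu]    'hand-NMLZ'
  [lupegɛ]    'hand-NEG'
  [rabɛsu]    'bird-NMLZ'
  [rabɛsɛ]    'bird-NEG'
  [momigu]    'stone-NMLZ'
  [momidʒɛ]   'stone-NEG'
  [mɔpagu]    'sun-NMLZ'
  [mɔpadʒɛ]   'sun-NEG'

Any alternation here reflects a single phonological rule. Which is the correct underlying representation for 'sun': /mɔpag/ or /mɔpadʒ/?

/mɔpadʒ/

In [mɔpagu] and [mɔpadʒɛ] the final segment of 'sun' alternates: [g] ~ [dʒ].
But 'hand' keeps [g] in both environments ([lupegu], [lupegɛ]), so there is no rule changing /g/ to [dʒ] before the NEG suffix.
So /dʒ/ is underlying, and a rule of depalatalization — palato-alveolar /dʒ/ becomes [g] when no front vowel follows — gives [g].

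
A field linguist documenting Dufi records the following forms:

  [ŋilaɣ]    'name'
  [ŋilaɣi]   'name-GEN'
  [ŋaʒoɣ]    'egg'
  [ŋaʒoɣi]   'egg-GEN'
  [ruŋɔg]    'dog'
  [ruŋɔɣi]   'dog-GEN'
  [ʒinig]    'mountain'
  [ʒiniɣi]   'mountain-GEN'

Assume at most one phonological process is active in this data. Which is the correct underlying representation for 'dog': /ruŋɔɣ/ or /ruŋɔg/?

In [ruŋɔg] and [ruŋɔɣi] the final segment of 'dog' alternates: [g] ~ [ɣ].
Compare 'name', with invariant [ɣ] in [ŋilaɣ] and [ŋilaɣi]: an analysis with underlying /ɣ/ and a rule producing [g] in isolation would wrongly predict alternation here too.
The alternation reflects intervocalic spirantization: voiced stops become fricatives between vowels. /g/ is underlying.

/ruŋɔg/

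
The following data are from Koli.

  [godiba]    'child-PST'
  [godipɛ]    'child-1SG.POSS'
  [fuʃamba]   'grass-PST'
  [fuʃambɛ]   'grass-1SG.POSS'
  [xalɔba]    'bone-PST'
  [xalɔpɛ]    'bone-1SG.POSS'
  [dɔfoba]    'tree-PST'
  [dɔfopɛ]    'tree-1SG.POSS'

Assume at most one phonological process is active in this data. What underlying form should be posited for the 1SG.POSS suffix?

The 1SG.POSS suffix surfaces as [-bɛ] and [-pɛ], depending on the final segment of the stem.
By contrast the PST suffix keeps its initial [b] throughout — that segment must be underlying.
So the underlying form is /-pɛ/, and voiceless stops become voiced after a nasal.

/-pɛ/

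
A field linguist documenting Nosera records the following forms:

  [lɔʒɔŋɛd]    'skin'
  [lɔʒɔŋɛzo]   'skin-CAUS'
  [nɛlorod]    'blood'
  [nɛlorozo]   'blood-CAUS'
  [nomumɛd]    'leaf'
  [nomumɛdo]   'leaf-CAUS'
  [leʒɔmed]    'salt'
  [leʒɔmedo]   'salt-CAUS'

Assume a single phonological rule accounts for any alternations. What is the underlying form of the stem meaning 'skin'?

In [lɔʒɔŋɛd] and [lɔʒɔŋɛzo] the final segment of 'skin' alternates: [d] ~ [z].
If /d/ were underlying and a rule turned it into [z] before the CAUS suffix, 'salt' would also alternate; but it has [d] in both [leʒɔmed] and [leʒɔmedo].
Therefore /z/ is basic and [d] is derived by word-final hardening (voiced fricatives become stops word-finally).

/lɔʒɔŋɛz/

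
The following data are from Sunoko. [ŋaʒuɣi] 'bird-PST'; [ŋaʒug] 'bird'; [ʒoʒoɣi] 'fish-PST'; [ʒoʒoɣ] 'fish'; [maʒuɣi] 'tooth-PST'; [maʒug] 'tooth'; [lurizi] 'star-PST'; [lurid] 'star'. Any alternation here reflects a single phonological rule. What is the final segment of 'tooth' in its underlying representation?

/g/

In [maʒuɣi] and [maʒug] the final segment of 'tooth' alternates: [ɣ] ~ [g].
The stem 'fish' ([ʒoʒoɣi], [ʒoʒoɣ]) shows [ɣ] unchanged in both environments, so [ɣ] cannot be basic with [g] derived in isolation.
So /g/ is underlying, and a rule of intervocalic spirantization — voiced stops become fricatives between vowels — gives [ɣ].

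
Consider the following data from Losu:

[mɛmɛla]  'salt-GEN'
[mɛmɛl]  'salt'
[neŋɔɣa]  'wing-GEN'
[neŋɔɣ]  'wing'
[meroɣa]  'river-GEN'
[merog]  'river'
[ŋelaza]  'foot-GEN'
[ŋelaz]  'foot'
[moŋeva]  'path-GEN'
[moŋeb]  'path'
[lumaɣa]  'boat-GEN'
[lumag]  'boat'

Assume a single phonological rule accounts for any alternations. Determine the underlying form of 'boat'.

/lumag/

The root 'boat' surfaces as [lumaɣa] and [lumag], with a stem-final [ɣ] ~ [g] alternation.
Compare 'wing', with invariant [ɣ] in [neŋɔɣa] and [neŋɔɣ]: an analysis with underlying /ɣ/ and a rule producing [g] in isolation would wrongly predict alternation here too.
Therefore /g/ is basic and [ɣ] is derived by intervocalic spirantization (voiced stops become fricatives between vowels).
So 'boat' = /lumag/.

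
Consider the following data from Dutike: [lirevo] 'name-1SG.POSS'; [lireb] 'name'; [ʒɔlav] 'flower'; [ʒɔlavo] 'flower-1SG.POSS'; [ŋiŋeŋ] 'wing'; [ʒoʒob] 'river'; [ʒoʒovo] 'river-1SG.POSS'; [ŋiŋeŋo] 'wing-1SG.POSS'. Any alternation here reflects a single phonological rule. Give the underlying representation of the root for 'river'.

/ʒoʒob/

The root 'river' surfaces as [ʒoʒob] and [ʒoʒovo], with a stem-final [b] ~ [v] alternation.
The stem 'flower' ([ʒɔlav], [ʒɔlavo]) shows [v] unchanged in both environments, so [v] cannot be basic with [b] derived in isolation.
Therefore /b/ is basic and [v] is derived by intervocalic spirantization (voiced stops become fricatives between vowels).
Hence 'river' is /ʒoʒob/ underlyingly.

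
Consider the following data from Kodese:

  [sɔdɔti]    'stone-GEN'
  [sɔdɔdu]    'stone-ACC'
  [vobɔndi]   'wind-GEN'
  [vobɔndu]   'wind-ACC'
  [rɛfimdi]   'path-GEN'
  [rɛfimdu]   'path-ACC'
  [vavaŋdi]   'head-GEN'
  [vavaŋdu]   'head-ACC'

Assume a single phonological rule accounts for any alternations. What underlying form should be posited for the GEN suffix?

The GEN morpheme has two allomorphs, [-di] and [-ti].
The ACC suffix, which begins with [d], is invariant after every stem; so [d] is not altered by any rule here.
So the underlying form is /-ti/, and voiceless stops become voiced after a nasal.

/-ti/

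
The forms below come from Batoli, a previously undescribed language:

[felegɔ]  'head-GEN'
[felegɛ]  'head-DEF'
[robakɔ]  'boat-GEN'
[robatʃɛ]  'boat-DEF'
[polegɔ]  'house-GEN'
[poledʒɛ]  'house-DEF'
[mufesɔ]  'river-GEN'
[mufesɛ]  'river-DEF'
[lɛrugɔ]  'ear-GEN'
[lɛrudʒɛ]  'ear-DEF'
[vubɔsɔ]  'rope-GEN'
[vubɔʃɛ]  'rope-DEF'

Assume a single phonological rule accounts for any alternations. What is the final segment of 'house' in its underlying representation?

/dʒ/

In [polegɔ] and [poledʒɛ] the final segment of 'house' alternates: [g] ~ [dʒ].
But 'head' keeps [g] in both environments ([felegɔ], [felegɛ]), so there is no rule changing /g/ to [dʒ] before the DEF suffix.
The alternation reflects depalatalization: palato-alveolar /tʃ/, /dʒ/ and /ʃ/ become [k], [g] and [s] when no front vowel follows. /dʒ/ is underlying.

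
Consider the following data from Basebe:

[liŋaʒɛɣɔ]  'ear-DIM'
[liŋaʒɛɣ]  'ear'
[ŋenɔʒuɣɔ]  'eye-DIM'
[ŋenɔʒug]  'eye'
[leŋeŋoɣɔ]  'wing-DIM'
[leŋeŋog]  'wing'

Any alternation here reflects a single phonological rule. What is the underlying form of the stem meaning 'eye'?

'eye' shows [ɣ] ~ [g] at the end of the stem ([ŋenɔʒuɣɔ] vs [ŋenɔʒug]).
If /ɣ/ were underlying and a rule turned it into [g] in isolation, 'ear' would also alternate; but it has [ɣ] in both [liŋaʒɛɣɔ] and [liŋaʒɛɣ].
Therefore /g/ is basic and [ɣ] is derived by intervocalic spirantization (voiced stops become fricatives between vowels).

/ŋenɔʒug/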